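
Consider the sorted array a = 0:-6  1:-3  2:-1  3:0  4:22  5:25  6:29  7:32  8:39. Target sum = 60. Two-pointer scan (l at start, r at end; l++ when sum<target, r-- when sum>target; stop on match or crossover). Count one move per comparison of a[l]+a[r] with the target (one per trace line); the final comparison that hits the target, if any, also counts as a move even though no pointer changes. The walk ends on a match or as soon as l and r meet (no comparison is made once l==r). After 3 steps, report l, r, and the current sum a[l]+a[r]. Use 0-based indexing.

l=3, r=8, sum=39

l=0 r=8: -6+39=33 <60, l++
l=1 r=8: -3+39=36 <60, l++
l=2 r=8: -1+39=38 <60, l++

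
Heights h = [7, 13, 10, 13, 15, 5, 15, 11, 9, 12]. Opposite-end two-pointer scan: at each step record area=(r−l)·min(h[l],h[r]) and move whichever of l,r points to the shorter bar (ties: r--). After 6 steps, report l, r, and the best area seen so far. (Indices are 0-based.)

l=3, r=6, best area=96

l=0 r=9: min(7,12)*9=63 best=63 *, l++
l=1 r=9: min(13,12)*8=96 best=96 *, r--
l=1 r=8: min(13,9)*7=63 best=96, r--
l=1 r=7: min(13,11)*6=66 best=96, r--
l=1 r=6: min(13,15)*5=65 best=96, l++
l=2 r=6: min(10,15)*4=40 best=96, l++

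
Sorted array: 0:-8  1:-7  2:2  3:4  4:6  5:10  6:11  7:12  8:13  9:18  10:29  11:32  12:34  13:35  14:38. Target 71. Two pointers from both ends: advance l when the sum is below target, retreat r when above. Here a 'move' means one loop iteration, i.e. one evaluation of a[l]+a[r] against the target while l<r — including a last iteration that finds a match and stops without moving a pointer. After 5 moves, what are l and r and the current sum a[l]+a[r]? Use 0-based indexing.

l=0 r=14: -8+38=30 <71, l++
l=1 r=14: -7+38=31 <71, l++
l=2 r=14: 2+38=40 <71, l++
l=3 r=14: 4+38=42 <71, l++
l=4 r=14: 6+38=44 <71, l++

l=5, r=14, sum=48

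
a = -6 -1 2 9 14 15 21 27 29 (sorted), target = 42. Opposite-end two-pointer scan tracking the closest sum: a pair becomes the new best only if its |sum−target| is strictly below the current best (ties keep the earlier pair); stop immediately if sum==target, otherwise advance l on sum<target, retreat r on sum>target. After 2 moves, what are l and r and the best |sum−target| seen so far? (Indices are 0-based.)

l=2, r=8, best |Δ|=14

[0,8] -6+29=23 d=19 * → l++
[1,8] -1+29=28 d=14 * → l++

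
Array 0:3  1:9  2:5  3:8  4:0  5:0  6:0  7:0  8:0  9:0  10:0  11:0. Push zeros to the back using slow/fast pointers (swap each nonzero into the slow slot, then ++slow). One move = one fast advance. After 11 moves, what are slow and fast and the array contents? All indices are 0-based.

slow=4, fast=11, a=[3, 9, 5, 8, 0, 0, 0, 0, 0, 0, 0, 0]

(s=0,f=0) a[fast]=3≠0 swap→a[0]=3 → slow++,fast++
(s=1,f=1) a[fast]=9≠0 swap→a[1]=9 → slow++,fast++
(s=2,f=2) a[fast]=5≠0 swap→a[2]=5 → slow++,fast++
(s=3,f=3) a[fast]=8≠0 swap→a[3]=8 → slow++,fast++
(s=4,f=4) a[fast]=0 → fast++
(s=4,f=5) a[fast]=0 → fast++
(s=4,f=6) a[fast]=0 → fast++
(s=4,f=7) a[fast]=0 → fast++
(s=4,f=8) a[fast]=0 → fast++
(s=4,f=9) a[fast]=0 → fast++
(s=4,f=10) a[fast]=0 → fast++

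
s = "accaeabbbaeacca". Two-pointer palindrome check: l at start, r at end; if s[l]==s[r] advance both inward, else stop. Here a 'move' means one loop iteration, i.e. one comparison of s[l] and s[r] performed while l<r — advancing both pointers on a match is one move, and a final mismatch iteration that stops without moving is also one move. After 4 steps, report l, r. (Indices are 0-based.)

l=4, r=10

[0,14] 'a'=='a' → l++,r--
[1,13] 'c'=='c' → l++,r--
[2,12] 'c'=='c' → l++,r--
[3,11] 'a'=='a' → l++,r--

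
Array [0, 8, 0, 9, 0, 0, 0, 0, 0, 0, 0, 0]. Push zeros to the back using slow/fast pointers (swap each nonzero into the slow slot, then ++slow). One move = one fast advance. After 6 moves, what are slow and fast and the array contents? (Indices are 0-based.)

slow=2, fast=6, a=[8, 9, 0, 0, 0, 0, 0, 0, 0, 0, 0, 0]

(s=0,f=0) a[fast]=0 → fast++
(s=0,f=1) a[fast]=8≠0 swap→a[0]=8 → slow++,fast++
(s=1,f=2) a[fast]=0 → fast++
(s=1,f=3) a[fast]=9≠0 swap→a[1]=9 → slow++,fast++
(s=2,f=4) a[fast]=0 → fast++
(s=2,f=5) a[fast]=0 → fast++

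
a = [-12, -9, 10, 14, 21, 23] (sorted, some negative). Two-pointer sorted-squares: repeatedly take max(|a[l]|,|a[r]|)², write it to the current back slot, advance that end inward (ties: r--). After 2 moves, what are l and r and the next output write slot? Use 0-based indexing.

l=0 r=5: |-12|<=|23| out[5]=529, r--
l=0 r=4: |-12|<=|21| out[4]=441, r--

l=0, r=3, next write slot=3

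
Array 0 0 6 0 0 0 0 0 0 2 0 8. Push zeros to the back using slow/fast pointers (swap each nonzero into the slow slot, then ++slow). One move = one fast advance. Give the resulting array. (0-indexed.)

slow=0 fast=0: a[fast]=0, fast++
slow=0 fast=1: a[fast]=0, fast++
slow=0 fast=2: a[fast]=6≠0 swap→a[0]=6, slow++,fast++
slow=1 fast=3: a[fast]=0, fast++
slow=1 fast=4: a[fast]=0, fast++
slow=1 fast=5: a[fast]=0, fast++
slow=1 fast=6: a[fast]=0, fast++
slow=1 fast=7: a[fast]=0, fast++
slow=1 fast=8: a[fast]=0, fast++
slow=1 fast=9: a[fast]=2≠0 swap→a[1]=2, slow++,fast++
slow=2 fast=10: a[fast]=0, fast++
slow=2 fast=11: a[fast]=8≠0 swap→a[2]=8, slow++,fast++

[6, 2, 8, 0, 0, 0, 0, 0, 0, 0, 0, 0]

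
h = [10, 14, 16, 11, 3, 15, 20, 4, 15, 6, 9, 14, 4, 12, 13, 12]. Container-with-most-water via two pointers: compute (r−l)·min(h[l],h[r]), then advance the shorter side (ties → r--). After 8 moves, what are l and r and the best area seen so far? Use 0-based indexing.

[0,15] min(10,12)*15=150 best=150 * → l++
[1,15] min(14,12)*14=168 best=168 * → r--
[1,14] min(14,13)*13=169 best=169 * → r--
[1,13] min(14,12)*12=144 best=169 → r--
[1,12] min(14,4)*11=44 best=169 → r--
[1,11] min(14,14)*10=140 best=169 → r--
[1,10] min(14,9)*9=81 best=169 → r--
[1,9] min(14,6)*8=48 best=169 → r--

l=1, r=8, best area=169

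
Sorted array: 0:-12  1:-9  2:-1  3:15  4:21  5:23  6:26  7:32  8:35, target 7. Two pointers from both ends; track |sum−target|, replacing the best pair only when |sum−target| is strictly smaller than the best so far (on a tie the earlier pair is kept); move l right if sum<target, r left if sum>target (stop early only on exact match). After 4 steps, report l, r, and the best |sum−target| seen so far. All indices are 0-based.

[0,8] -12+35=23 d=16 * → r--
[0,7] -12+32=20 d=13 * → r--
[0,6] -12+26=14 d=7 * → r--
[0,5] -12+23=11 d=4 * → r--

l=0, r=4, best |Δ|=4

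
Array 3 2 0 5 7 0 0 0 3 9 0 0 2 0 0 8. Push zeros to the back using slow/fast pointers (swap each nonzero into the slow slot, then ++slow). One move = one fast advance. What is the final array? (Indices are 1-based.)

[3, 2, 5, 7, 3, 9, 2, 8, 0, 0, 0, 0, 0, 0, 0, 0]

(s=1,f=1) a[fast]=3≠0 swap→a[1]=3 → slow++,fast++
(s=2,f=2) a[fast]=2≠0 swap→a[2]=2 → slow++,fast++
(s=3,f=3) a[fast]=0 → fast++
(s=3,f=4) a[fast]=5≠0 swap→a[3]=5 → slow++,fast++
(s=4,f=5) a[fast]=7≠0 swap→a[4]=7 → slow++,fast++
(s=5,f=6) a[fast]=0 → fast++
(s=5,f=7) a[fast]=0 → fast++
(s=5,f=8) a[fast]=0 → fast++
(s=5,f=9) a[fast]=3≠0 swap→a[5]=3 → slow++,fast++
(s=6,f=10) a[fast]=9≠0 swap→a[6]=9 → slow++,fast++
(s=7,f=11) a[fast]=0 → fast++
(s=7,f=12) a[fast]=0 → fast++
(s=7,f=13) a[fast]=2≠0 swap→a[7]=2 → slow++,fast++
(s=8,f=14) a[fast]=0 → fast++
(s=8,f=15) a[fast]=0 → fast++
(s=8,f=16) a[fast]=8≠0 swap→a[8]=8 → slow++,fast++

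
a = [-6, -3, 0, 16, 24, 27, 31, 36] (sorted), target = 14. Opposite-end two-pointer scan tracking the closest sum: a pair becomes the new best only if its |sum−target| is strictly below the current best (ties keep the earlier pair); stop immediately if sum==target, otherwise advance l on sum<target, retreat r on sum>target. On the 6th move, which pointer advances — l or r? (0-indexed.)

[0,7] -6+36=30 d=16 * → r--
[0,6] -6+31=25 d=11 * → r--
[0,5] -6+27=21 d=7 * → r--
[0,4] -6+24=18 d=4 * → r--
[0,3] -6+16=10 d=4 → l++
[1,3] -3+16=13 d=1 * → l++

l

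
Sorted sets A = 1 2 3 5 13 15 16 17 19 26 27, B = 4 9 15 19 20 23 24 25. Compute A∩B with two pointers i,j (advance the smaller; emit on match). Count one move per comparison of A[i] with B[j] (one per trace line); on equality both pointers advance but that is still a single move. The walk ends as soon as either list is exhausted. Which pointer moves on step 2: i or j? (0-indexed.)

i

[i=0,j=0] 1<4 → i++
[i=1,j=0] 2<4 → i++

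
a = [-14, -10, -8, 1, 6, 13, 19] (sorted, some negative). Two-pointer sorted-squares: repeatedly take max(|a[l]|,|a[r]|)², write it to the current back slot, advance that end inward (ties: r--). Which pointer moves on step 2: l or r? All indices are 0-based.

l

l=0 r=6: |-14|<=|19| out[6]=361, r--
l=0 r=5: |-14|>|13| out[5]=196, l++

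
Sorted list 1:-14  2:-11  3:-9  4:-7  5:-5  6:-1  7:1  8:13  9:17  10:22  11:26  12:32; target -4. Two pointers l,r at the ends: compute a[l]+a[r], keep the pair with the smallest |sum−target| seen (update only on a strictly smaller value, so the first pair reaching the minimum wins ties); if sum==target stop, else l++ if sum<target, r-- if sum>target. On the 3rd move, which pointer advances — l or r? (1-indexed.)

[1,12] -14+32=18 d=22 * → r--
[1,11] -14+26=12 d=16 * → r--
[1,10] -14+22=8 d=12 * → r--

r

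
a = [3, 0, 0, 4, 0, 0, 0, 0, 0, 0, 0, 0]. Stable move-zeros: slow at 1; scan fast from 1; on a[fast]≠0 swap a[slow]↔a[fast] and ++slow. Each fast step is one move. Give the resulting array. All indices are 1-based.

slow=1 fast=1: a[fast]=3≠0 swap→a[1]=3, slow++,fast++
slow=2 fast=2: a[fast]=0, fast++
slow=2 fast=3: a[fast]=0, fast++
slow=2 fast=4: a[fast]=4≠0 swap→a[2]=4, slow++,fast++
slow=3 fast=5: a[fast]=0, fast++
slow=3 fast=6: a[fast]=0, fast++
slow=3 fast=7: a[fast]=0, fast++
slow=3 fast=8: a[fast]=0, fast++
slow=3 fast=9: a[fast]=0, fast++
slow=3 fast=10: a[fast]=0, fast++
slow=3 fast=11: a[fast]=0, fast++
slow=3 fast=12: a[fast]=0, fast++

[3, 4, 0, 0, 0, 0, 0, 0, 0, 0, 0, 0]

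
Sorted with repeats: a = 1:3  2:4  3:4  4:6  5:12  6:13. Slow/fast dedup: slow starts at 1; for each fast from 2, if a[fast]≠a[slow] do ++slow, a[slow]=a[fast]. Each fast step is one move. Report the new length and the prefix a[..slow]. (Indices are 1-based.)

(s=1,f=2) a[fast]=4≠a[slow]=3 write a[2]=4 → slow++,fast++
(s=2,f=3) a[fast]=4=a[slow] dup → fast++
(s=2,f=4) a[fast]=6≠a[slow]=4 write a[3]=6 → slow++,fast++
(s=3,f=5) a[fast]=12≠a[slow]=6 write a[4]=12 → slow++,fast++
(s=4,f=6) a[fast]=13≠a[slow]=12 write a[5]=13 → slow++,fast++

length 5; prefix = [3, 4, 6, 12, 13]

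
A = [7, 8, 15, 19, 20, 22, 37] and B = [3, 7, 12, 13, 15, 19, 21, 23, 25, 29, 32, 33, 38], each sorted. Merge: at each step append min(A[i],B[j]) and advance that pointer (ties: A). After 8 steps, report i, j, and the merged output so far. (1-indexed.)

i=1 j=1: A[i]=7>B[j]=3 take 3, j++
i=1 j=2: A[i]=7<=B[j]=7 take 7, i++
i=2 j=2: A[i]=8>B[j]=7 take 7, j++
i=2 j=3: A[i]=8<=B[j]=12 take 8, i++
i=3 j=3: A[i]=15>B[j]=12 take 12, j++
i=3 j=4: A[i]=15>B[j]=13 take 13, j++
i=3 j=5: A[i]=15<=B[j]=15 take 15, i++
i=4 j=5: A[i]=19>B[j]=15 take 15, j++

i=4, j=6, merged so far=[3, 7, 7, 8, 12, 13, 15, 15]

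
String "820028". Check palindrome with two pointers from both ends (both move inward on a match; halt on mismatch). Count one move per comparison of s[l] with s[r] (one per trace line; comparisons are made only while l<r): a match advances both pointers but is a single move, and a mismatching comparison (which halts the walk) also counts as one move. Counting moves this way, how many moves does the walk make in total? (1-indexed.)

l=1 r=6: '8'=='8', l++,r--
l=2 r=5: '2'=='2', l++,r--
l=3 r=4: '0'=='0', l++,r--

3 moves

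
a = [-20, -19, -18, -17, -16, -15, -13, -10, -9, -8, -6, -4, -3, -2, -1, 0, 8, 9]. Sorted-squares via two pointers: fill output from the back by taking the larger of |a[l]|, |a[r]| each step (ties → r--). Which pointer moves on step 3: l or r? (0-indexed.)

[0,17] |-20|>|9| out[17]=400 → l++
[1,17] |-19|>|9| out[16]=361 → l++
[2,17] |-18|>|9| out[15]=324 → l++

l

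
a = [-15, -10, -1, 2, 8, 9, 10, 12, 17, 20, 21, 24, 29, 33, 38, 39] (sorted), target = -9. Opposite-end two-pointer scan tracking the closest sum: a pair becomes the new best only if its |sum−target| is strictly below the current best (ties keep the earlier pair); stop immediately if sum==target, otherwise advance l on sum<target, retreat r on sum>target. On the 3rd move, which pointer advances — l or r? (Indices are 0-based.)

l=0 r=15: -15+39=24 d=33 *, r--
l=0 r=14: -15+38=23 d=32 *, r--
l=0 r=13: -15+33=18 d=27 *, r--

r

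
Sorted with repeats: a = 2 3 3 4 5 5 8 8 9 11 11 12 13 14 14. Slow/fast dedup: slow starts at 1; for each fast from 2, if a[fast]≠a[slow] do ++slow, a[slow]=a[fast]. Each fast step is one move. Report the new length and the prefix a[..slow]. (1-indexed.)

length 10; prefix = [2, 3, 4, 5, 8, 9, 11, 12, 13, 14]

(s=1,f=2) a[fast]=3≠a[slow]=2 write a[2]=3 → slow++,fast++
(s=2,f=3) a[fast]=3=a[slow] dup → fast++
(s=2,f=4) a[fast]=4≠a[slow]=3 write a[3]=4 → slow++,fast++
(s=3,f=5) a[fast]=5≠a[slow]=4 write a[4]=5 → slow++,fast++
(s=4,f=6) a[fast]=5=a[slow] dup → fast++
(s=4,f=7) a[fast]=8≠a[slow]=5 write a[5]=8 → slow++,fast++
(s=5,f=8) a[fast]=8=a[slow] dup → fast++
(s=5,f=9) a[fast]=9≠a[slow]=8 write a[6]=9 → slow++,fast++
(s=6,f=10) a[fast]=11≠a[slow]=9 write a[7]=11 → slow++,fast++
(s=7,f=11) a[fast]=11=a[slow] dup → fast++
(s=7,f=12) a[fast]=12≠a[slow]=11 write a[8]=12 → slow++,fast++
(s=8,f=13) a[fast]=13≠a[slow]=12 write a[9]=13 → slow++,fast++
(s=9,f=14) a[fast]=14≠a[slow]=13 write a[10]=14 → slow++,fast++
(s=10,f=15) a[fast]=14=a[slow] dup → fast++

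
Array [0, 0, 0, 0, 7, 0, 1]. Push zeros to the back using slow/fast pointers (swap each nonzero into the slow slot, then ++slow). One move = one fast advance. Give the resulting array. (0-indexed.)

[7, 1, 0, 0, 0, 0, 0]

slow=0 fast=0: a[fast]=0, fast++
slow=0 fast=1: a[fast]=0, fast++
slow=0 fast=2: a[fast]=0, fast++
slow=0 fast=3: a[fast]=0, fast++
slow=0 fast=4: a[fast]=7≠0 swap→a[0]=7, slow++,fast++
slow=1 fast=5: a[fast]=0, fast++
slow=1 fast=6: a[fast]=1≠0 swap→a[1]=1, slow++,fast++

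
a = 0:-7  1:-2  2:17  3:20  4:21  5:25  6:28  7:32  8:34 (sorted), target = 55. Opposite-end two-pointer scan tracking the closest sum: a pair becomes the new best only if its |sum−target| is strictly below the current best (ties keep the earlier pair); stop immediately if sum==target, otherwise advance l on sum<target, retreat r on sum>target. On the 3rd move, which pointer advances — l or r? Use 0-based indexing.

[0,8] -7+34=27 d=28 * → l++
[1,8] -2+34=32 d=23 * → l++
[2,8] 17+34=51 d=4 * → l++

l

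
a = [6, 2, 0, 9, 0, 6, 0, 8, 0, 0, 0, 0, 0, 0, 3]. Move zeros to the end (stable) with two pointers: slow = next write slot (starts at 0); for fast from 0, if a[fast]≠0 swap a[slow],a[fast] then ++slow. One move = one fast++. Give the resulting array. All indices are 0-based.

[6, 2, 9, 6, 8, 3, 0, 0, 0, 0, 0, 0, 0, 0, 0]

slow=0 fast=0: a[fast]=6≠0 swap→a[0]=6, slow++,fast++
slow=1 fast=1: a[fast]=2≠0 swap→a[1]=2, slow++,fast++
slow=2 fast=2: a[fast]=0, fast++
slow=2 fast=3: a[fast]=9≠0 swap→a[2]=9, slow++,fast++
slow=3 fast=4: a[fast]=0, fast++
slow=3 fast=5: a[fast]=6≠0 swap→a[3]=6, slow++,fast++
slow=4 fast=6: a[fast]=0, fast++
slow=4 fast=7: a[fast]=8≠0 swap→a[4]=8, slow++,fast++
slow=5 fast=8: a[fast]=0, fast++
slow=5 fast=9: a[fast]=0, fast++
slow=5 fast=10: a[fast]=0, fast++
slow=5 fast=11: a[fast]=0, fast++
slow=5 fast=12: a[fast]=0, fast++
slow=5 fast=13: a[fast]=0, fast++
slow=5 fast=14: a[fast]=3≠0 swap→a[5]=3, slow++,fast++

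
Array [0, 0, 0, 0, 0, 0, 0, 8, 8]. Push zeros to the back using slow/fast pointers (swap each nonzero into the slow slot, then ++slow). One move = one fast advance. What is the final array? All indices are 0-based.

[8, 8, 0, 0, 0, 0, 0, 0, 0]

slow=0 fast=0: a[fast]=0, fast++
slow=0 fast=1: a[fast]=0, fast++
slow=0 fast=2: a[fast]=0, fast++
slow=0 fast=3: a[fast]=0, fast++
slow=0 fast=4: a[fast]=0, fast++
slow=0 fast=5: a[fast]=0, fast++
slow=0 fast=6: a[fast]=0, fast++
slow=0 fast=7: a[fast]=8≠0 swap→a[0]=8, slow++,fast++
slow=1 fast=8: a[fast]=8≠0 swap→a[1]=8, slow++,fast++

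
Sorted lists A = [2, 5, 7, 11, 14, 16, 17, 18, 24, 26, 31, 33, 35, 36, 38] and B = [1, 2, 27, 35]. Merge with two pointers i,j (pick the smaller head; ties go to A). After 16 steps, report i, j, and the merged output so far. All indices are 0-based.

[i=0,j=0] A[i]=2>B[j]=1 take 1 → j++
[i=0,j=1] A[i]=2<=B[j]=2 take 2 → i++
[i=1,j=1] A[i]=5>B[j]=2 take 2 → j++
[i=1,j=2] A[i]=5<=B[j]=27 take 5 → i++
[i=2,j=2] A[i]=7<=B[j]=27 take 7 → i++
[i=3,j=2] A[i]=11<=B[j]=27 take 11 → i++
[i=4,j=2] A[i]=14<=B[j]=27 take 14 → i++
[i=5,j=2] A[i]=16<=B[j]=27 take 16 → i++
[i=6,j=2] A[i]=17<=B[j]=27 take 17 → i++
[i=7,j=2] A[i]=18<=B[j]=27 take 18 → i++
[i=8,j=2] A[i]=24<=B[j]=27 take 24 → i++
[i=9,j=2] A[i]=26<=B[j]=27 take 26 → i++
[i=10,j=2] A[i]=31>B[j]=27 take 27 → j++
[i=10,j=3] A[i]=31<=B[j]=35 take 31 → i++
[i=11,j=3] A[i]=33<=B[j]=35 take 33 → i++
[i=12,j=3] A[i]=35<=B[j]=35 take 35 → i++

i=13, j=3, merged so far=[1, 2, 2, 5, 7, 11, 14, 16, 17, 18, 24, 26, 27, 31, 33, 35]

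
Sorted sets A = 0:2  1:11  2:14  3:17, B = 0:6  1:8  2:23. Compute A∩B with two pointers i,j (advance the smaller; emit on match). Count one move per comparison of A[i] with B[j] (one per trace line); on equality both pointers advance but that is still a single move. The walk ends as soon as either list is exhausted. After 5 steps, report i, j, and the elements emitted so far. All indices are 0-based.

[i=0,j=0] 2<6 → i++
[i=1,j=0] 11>6 → j++
[i=1,j=1] 11>8 → j++
[i=1,j=2] 11<23 → i++
[i=2,j=2] 14<23 → i++

i=3, j=2, emitted=[]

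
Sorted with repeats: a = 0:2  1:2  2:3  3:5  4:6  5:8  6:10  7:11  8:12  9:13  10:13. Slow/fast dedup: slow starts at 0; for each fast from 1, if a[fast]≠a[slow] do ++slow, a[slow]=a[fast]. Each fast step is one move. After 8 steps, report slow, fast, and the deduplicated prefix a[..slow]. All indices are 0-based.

(s=0,f=1) a[fast]=2=a[slow] dup → fast++
(s=0,f=2) a[fast]=3≠a[slow]=2 write a[1]=3 → slow++,fast++
(s=1,f=3) a[fast]=5≠a[slow]=3 write a[2]=5 → slow++,fast++
(s=2,f=4) a[fast]=6≠a[slow]=5 write a[3]=6 → slow++,fast++
(s=3,f=5) a[fast]=8≠a[slow]=6 write a[4]=8 → slow++,fast++
(s=4,f=6) a[fast]=10≠a[slow]=8 write a[5]=10 → slow++,fast++
(s=5,f=7) a[fast]=11≠a[slow]=10 write a[6]=11 → slow++,fast++
(s=6,f=8) a[fast]=12≠a[slow]=11 write a[7]=12 → slow++,fast++

slow=7, fast=9, prefix=[2, 3, 5, 6, 8, 10, 11, 12]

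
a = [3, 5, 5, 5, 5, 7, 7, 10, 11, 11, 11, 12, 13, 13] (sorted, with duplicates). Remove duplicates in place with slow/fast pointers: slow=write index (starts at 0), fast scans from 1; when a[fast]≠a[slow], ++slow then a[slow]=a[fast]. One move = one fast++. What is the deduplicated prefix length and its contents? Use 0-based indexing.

length 7; prefix = [3, 5, 7, 10, 11, 12, 13]

slow=0 fast=1: a[fast]=5≠a[slow]=3 write a[1]=5, slow++,fast++
slow=1 fast=2: a[fast]=5=a[slow] dup, fast++
slow=1 fast=3: a[fast]=5=a[slow] dup, fast++
slow=1 fast=4: a[fast]=5=a[slow] dup, fast++
slow=1 fast=5: a[fast]=7≠a[slow]=5 write a[2]=7, slow++,fast++
slow=2 fast=6: a[fast]=7=a[slow] dup, fast++
slow=2 fast=7: a[fast]=10≠a[slow]=7 write a[3]=10, slow++,fast++
slow=3 fast=8: a[fast]=11≠a[slow]=10 write a[4]=11, slow++,fast++
slow=4 fast=9: a[fast]=11=a[slow] dup, fast++
slow=4 fast=10: a[fast]=11=a[slow] dup, fast++
slow=4 fast=11: a[fast]=12≠a[slow]=11 write a[5]=12, slow++,fast++
slow=5 fast=12: a[fast]=13≠a[slow]=12 write a[6]=13, slow++,fast++
slow=6 fast=13: a[fast]=13=a[slow] dup, fast++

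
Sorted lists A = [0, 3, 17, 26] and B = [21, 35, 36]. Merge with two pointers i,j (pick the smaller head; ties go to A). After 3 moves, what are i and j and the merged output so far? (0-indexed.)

i=3, j=0, merged so far=[0, 3, 17]

i=0 j=0: A[i]=0<=B[j]=21 take 0, i++
i=1 j=0: A[i]=3<=B[j]=21 take 3, i++
i=2 j=0: A[i]=17<=B[j]=21 take 17, i++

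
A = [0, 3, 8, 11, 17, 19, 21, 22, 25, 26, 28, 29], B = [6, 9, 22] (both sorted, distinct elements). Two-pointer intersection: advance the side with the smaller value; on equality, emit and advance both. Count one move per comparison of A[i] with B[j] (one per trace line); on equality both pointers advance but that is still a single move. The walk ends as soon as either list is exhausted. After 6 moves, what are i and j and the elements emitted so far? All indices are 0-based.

i=4, j=2, emitted=[]

[i=0,j=0] 0<6 → i++
[i=1,j=0] 3<6 → i++
[i=2,j=0] 8>6 → j++
[i=2,j=1] 8<9 → i++
[i=3,j=1] 11>9 → j++
[i=3,j=2] 11<22 → i++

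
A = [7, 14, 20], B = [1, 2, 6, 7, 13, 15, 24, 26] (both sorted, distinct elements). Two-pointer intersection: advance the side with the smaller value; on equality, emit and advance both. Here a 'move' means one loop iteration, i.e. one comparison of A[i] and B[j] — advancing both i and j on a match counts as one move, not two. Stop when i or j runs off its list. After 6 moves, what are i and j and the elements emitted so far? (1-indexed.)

[i=1,j=1] 7>1 → j++
[i=1,j=2] 7>2 → j++
[i=1,j=3] 7>6 → j++
[i=1,j=4] 7==7 emit → i++,j++
[i=2,j=5] 14>13 → j++
[i=2,j=6] 14<15 → i++

i=3, j=6, emitted=[7]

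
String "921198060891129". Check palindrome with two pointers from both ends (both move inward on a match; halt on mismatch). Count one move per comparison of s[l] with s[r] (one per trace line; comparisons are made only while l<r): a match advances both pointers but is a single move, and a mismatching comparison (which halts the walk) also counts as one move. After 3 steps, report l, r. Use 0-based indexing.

l=3, r=11

l=0 r=14: '9'=='9', l++,r--
l=1 r=13: '2'=='2', l++,r--
l=2 r=12: '1'=='1', l++,r--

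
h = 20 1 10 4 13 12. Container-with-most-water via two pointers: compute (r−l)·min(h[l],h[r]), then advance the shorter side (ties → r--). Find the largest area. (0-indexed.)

l=0 r=5: min(20,12)*5=60 best=60 *, r--
l=0 r=4: min(20,13)*4=52 best=60, r--
l=0 r=3: min(20,4)*3=12 best=60, r--
l=0 r=2: min(20,10)*2=20 best=60, r--
l=0 r=1: min(20,1)*1=1 best=60, r--

max area = 60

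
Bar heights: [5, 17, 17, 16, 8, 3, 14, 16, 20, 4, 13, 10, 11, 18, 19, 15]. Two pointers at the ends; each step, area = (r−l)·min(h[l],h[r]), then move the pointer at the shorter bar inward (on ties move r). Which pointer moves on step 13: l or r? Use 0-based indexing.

l=0 r=15: min(5,15)*15=75 best=75 *, l++
l=1 r=15: min(17,15)*14=210 best=210 *, r--
l=1 r=14: min(17,19)*13=221 best=221 *, l++
l=2 r=14: min(17,19)*12=204 best=221, l++
l=3 r=14: min(16,19)*11=176 best=221, l++
l=4 r=14: min(8,19)*10=80 best=221, l++
l=5 r=14: min(3,19)*9=27 best=221, l++
l=6 r=14: min(14,19)*8=112 best=221, l++
l=7 r=14: min(16,19)*7=112 best=221, l++
l=8 r=14: min(20,19)*6=114 best=221, r--
l=8 r=13: min(20,18)*5=90 best=221, r--
l=8 r=12: min(20,11)*4=44 best=221, r--
l=8 r=11: min(20,10)*3=30 best=221, r--

r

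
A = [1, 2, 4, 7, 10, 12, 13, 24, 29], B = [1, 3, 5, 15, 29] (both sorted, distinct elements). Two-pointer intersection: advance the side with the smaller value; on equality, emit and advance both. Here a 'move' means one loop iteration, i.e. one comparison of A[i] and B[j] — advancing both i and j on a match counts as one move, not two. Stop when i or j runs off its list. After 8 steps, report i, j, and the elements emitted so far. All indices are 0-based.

[i=0,j=0] 1==1 emit → i++,j++
[i=1,j=1] 2<3 → i++
[i=2,j=1] 4>3 → j++
[i=2,j=2] 4<5 → i++
[i=3,j=2] 7>5 → j++
[i=3,j=3] 7<15 → i++
[i=4,j=3] 10<15 → i++
[i=5,j=3] 12<15 → i++

i=6, j=3, emitted=[1]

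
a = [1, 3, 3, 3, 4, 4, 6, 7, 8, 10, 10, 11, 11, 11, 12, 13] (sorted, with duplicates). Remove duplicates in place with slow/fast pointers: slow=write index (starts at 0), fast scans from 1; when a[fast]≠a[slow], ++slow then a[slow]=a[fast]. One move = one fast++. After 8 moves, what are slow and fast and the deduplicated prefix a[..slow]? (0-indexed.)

(s=0,f=1) a[fast]=3≠a[slow]=1 write a[1]=3 → slow++,fast++
(s=1,f=2) a[fast]=3=a[slow] dup → fast++
(s=1,f=3) a[fast]=3=a[slow] dup → fast++
(s=1,f=4) a[fast]=4≠a[slow]=3 write a[2]=4 → slow++,fast++
(s=2,f=5) a[fast]=4=a[slow] dup → fast++
(s=2,f=6) a[fast]=6≠a[slow]=4 write a[3]=6 → slow++,fast++
(s=3,f=7) a[fast]=7≠a[slow]=6 write a[4]=7 → slow++,fast++
(s=4,f=8) a[fast]=8≠a[slow]=7 write a[5]=8 → slow++,fast++

slow=5, fast=9, prefix=[1, 3, 4, 6, 7, 8]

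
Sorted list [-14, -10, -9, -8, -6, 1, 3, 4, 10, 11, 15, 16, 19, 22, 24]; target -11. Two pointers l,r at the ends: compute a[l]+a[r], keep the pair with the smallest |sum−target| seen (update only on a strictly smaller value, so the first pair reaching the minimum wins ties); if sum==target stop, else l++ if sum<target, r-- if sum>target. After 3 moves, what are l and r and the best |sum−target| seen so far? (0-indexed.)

l=0 r=14: -14+24=10 d=21 *, r--
l=0 r=13: -14+22=8 d=19 *, r--
l=0 r=12: -14+19=5 d=16 *, r--

l=0, r=11, best |Δ|=16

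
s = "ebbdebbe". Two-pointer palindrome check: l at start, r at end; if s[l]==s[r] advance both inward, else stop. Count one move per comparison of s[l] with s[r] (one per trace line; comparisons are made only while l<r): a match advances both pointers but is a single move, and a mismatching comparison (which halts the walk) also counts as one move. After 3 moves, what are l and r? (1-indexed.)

l=4, r=5

[1,8] 'e'=='e' → l++,r--
[2,7] 'b'=='b' → l++,r--
[3,6] 'b'=='b' → l++,r--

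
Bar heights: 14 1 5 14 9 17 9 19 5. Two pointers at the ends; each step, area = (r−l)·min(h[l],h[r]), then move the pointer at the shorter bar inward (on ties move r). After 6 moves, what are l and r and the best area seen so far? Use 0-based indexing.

l=5, r=7, best area=98

l=0 r=8: min(14,5)*8=40 best=40 *, r--
l=0 r=7: min(14,19)*7=98 best=98 *, l++
l=1 r=7: min(1,19)*6=6 best=98, l++
l=2 r=7: min(5,19)*5=25 best=98, l++
l=3 r=7: min(14,19)*4=56 best=98, l++
l=4 r=7: min(9,19)*3=27 best=98, l++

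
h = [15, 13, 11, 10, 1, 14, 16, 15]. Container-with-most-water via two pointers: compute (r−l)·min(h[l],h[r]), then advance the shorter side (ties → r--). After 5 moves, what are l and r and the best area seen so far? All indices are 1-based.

l=1 r=8: min(15,15)*7=105 best=105 *, r--
l=1 r=7: min(15,16)*6=90 best=105, l++
l=2 r=7: min(13,16)*5=65 best=105, l++
l=3 r=7: min(11,16)*4=44 best=105, l++
l=4 r=7: min(10,16)*3=30 best=105, l++

l=5, r=7, best area=105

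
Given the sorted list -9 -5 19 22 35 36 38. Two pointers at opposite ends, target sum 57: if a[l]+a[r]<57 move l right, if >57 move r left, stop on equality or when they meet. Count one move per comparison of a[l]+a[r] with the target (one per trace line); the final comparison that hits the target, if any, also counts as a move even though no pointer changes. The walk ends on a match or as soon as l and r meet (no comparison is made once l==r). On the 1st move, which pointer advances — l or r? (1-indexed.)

l

l=1 r=7: -9+38=29 <57, l++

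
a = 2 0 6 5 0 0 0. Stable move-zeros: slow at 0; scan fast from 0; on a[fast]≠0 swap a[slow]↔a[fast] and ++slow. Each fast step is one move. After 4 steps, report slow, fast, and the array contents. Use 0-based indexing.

(s=0,f=0) a[fast]=2≠0 swap→a[0]=2 → slow++,fast++
(s=1,f=1) a[fast]=0 → fast++
(s=1,f=2) a[fast]=6≠0 swap→a[1]=6 → slow++,fast++
(s=2,f=3) a[fast]=5≠0 swap→a[2]=5 → slow++,fast++

slow=3, fast=4, a=[2, 6, 5, 0, 0, 0, 0]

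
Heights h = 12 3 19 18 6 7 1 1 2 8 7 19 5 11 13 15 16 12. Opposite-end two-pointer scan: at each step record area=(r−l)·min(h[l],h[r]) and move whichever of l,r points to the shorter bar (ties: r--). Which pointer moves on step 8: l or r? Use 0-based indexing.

r

l=0 r=17: min(12,12)*17=204 best=204 *, r--
l=0 r=16: min(12,16)*16=192 best=204, l++
l=1 r=16: min(3,16)*15=45 best=204, l++
l=2 r=16: min(19,16)*14=224 best=224 *, r--
l=2 r=15: min(19,15)*13=195 best=224, r--
l=2 r=14: min(19,13)*12=156 best=224, r--
l=2 r=13: min(19,11)*11=121 best=224, r--
l=2 r=12: min(19,5)*10=50 best=224, r--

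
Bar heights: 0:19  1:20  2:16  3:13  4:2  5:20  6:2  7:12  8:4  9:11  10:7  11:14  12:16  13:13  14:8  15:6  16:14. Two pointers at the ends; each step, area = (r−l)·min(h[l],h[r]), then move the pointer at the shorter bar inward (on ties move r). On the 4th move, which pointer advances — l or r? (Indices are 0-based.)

r

l=0 r=16: min(19,14)*16=224 best=224 *, r--
l=0 r=15: min(19,6)*15=90 best=224, r--
l=0 r=14: min(19,8)*14=112 best=224, r--
l=0 r=13: min(19,13)*13=169 best=224, r--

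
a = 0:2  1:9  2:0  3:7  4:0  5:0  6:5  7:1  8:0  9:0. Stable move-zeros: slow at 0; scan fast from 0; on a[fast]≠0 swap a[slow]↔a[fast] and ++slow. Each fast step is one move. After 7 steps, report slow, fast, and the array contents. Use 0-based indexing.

(s=0,f=0) a[fast]=2≠0 swap→a[0]=2 → slow++,fast++
(s=1,f=1) a[fast]=9≠0 swap→a[1]=9 → slow++,fast++
(s=2,f=2) a[fast]=0 → fast++
(s=2,f=3) a[fast]=7≠0 swap→a[2]=7 → slow++,fast++
(s=3,f=4) a[fast]=0 → fast++
(s=3,f=5) a[fast]=0 → fast++
(s=3,f=6) a[fast]=5≠0 swap→a[3]=5 → slow++,fast++

slow=4, fast=7, a=[2, 9, 7, 5, 0, 0, 0, 1, 0, 0]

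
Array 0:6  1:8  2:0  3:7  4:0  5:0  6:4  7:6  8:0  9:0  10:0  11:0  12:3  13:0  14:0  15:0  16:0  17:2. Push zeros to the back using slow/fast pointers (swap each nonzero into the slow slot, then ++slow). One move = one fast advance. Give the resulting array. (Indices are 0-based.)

(s=0,f=0) a[fast]=6≠0 swap→a[0]=6 → slow++,fast++
(s=1,f=1) a[fast]=8≠0 swap→a[1]=8 → slow++,fast++
(s=2,f=2) a[fast]=0 → fast++
(s=2,f=3) a[fast]=7≠0 swap→a[2]=7 → slow++,fast++
(s=3,f=4) a[fast]=0 → fast++
(s=3,f=5) a[fast]=0 → fast++
(s=3,f=6) a[fast]=4≠0 swap→a[3]=4 → slow++,fast++
(s=4,f=7) a[fast]=6≠0 swap→a[4]=6 → slow++,fast++
(s=5,f=8) a[fast]=0 → fast++
(s=5,f=9) a[fast]=0 → fast++
(s=5,f=10) a[fast]=0 → fast++
(s=5,f=11) a[fast]=0 → fast++
(s=5,f=12) a[fast]=3≠0 swap→a[5]=3 → slow++,fast++
(s=6,f=13) a[fast]=0 → fast++
(s=6,f=14) a[fast]=0 → fast++
(s=6,f=15) a[fast]=0 → fast++
(s=6,f=16) a[fast]=0 → fast++
(s=6,f=17) a[fast]=2≠0 swap→a[6]=2 → slow++,fast++

[6, 8, 7, 4, 6, 3, 2, 0, 0, 0, 0, 0, 0, 0, 0, 0, 0, 0]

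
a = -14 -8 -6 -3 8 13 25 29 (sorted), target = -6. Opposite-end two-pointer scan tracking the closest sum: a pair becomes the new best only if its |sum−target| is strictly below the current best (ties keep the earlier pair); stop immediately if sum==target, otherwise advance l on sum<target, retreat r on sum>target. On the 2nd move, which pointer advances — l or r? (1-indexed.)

r

[1,8] -14+29=15 d=21 * → r--
[1,7] -14+25=11 d=17 * → r--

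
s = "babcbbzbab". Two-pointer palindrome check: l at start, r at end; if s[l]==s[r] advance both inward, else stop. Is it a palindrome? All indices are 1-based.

l=1 r=10: 'b'=='b', l++,r--
l=2 r=9: 'a'=='a', l++,r--
l=3 r=8: 'b'=='b', l++,r--
l=4 r=7: 'c'!='z', stop

not a palindrome (mismatch at 4,7)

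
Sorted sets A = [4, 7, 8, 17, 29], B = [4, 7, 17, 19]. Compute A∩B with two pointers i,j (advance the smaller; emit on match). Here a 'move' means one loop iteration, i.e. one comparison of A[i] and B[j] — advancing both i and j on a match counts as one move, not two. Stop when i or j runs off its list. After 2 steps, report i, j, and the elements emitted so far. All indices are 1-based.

i=3, j=3, emitted=[4, 7]

i=1 j=1: 4==4 emit, i++,j++
i=2 j=2: 7==7 emit, i++,j++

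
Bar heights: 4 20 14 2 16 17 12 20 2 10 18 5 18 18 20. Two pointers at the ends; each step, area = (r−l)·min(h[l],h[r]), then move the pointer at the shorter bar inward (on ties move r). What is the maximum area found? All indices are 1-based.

l=1 r=15: min(4,20)*14=56 best=56 *, l++
l=2 r=15: min(20,20)*13=260 best=260 *, r--
l=2 r=14: min(20,18)*12=216 best=260, r--
l=2 r=13: min(20,18)*11=198 best=260, r--
l=2 r=12: min(20,5)*10=50 best=260, r--
l=2 r=11: min(20,18)*9=162 best=260, r--
l=2 r=10: min(20,10)*8=80 best=260, r--
l=2 r=9: min(20,2)*7=14 best=260, r--
l=2 r=8: min(20,20)*6=120 best=260, r--
l=2 r=7: min(20,12)*5=60 best=260, r--
l=2 r=6: min(20,17)*4=68 best=260, r--
l=2 r=5: min(20,16)*3=48 best=260, r--
l=2 r=4: min(20,2)*2=4 best=260, r--
l=2 r=3: min(20,14)*1=14 best=260, r--

max area = 260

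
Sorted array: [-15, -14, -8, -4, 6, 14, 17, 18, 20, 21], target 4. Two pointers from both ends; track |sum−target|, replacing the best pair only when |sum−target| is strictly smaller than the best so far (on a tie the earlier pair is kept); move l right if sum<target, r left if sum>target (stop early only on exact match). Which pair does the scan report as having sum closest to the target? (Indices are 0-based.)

pair (-14, 18) with sum 4 (|Δ|=0)

[0,9] -15+21=6 d=2 * → r--
[0,8] -15+20=5 d=1 * → r--
[0,7] -15+18=3 d=1 → l++
[1,7] -14+18=4 d=0 * → stop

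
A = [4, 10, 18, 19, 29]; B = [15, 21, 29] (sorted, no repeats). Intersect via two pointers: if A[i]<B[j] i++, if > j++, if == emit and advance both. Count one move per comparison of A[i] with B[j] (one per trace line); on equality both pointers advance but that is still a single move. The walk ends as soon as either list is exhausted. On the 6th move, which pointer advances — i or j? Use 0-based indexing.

[i=0,j=0] 4<15 → i++
[i=1,j=0] 10<15 → i++
[i=2,j=0] 18>15 → j++
[i=2,j=1] 18<21 → i++
[i=3,j=1] 19<21 → i++
[i=4,j=1] 29>21 → j++

j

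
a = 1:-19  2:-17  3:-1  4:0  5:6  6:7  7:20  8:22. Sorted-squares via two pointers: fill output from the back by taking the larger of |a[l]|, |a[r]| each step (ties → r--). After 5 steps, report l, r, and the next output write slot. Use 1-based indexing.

l=1 r=8: |-19|<=|22| out[8]=484, r--
l=1 r=7: |-19|<=|20| out[7]=400, r--
l=1 r=6: |-19|>|7| out[6]=361, l++
l=2 r=6: |-17|>|7| out[5]=289, l++
l=3 r=6: |-1|<=|7| out[4]=49, r--

l=3, r=5, next write slot=3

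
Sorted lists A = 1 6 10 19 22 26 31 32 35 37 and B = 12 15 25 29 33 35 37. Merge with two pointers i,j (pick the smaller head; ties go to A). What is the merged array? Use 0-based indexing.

[i=0,j=0] A[i]=1<=B[j]=12 take 1 → i++
[i=1,j=0] A[i]=6<=B[j]=12 take 6 → i++
[i=2,j=0] A[i]=10<=B[j]=12 take 10 → i++
[i=3,j=0] A[i]=19>B[j]=12 take 12 → j++
[i=3,j=1] A[i]=19>B[j]=15 take 15 → j++
[i=3,j=2] A[i]=19<=B[j]=25 take 19 → i++
[i=4,j=2] A[i]=22<=B[j]=25 take 22 → i++
[i=5,j=2] A[i]=26>B[j]=25 take 25 → j++
[i=5,j=3] A[i]=26<=B[j]=29 take 26 → i++
[i=6,j=3] A[i]=31>B[j]=29 take 29 → j++
[i=6,j=4] A[i]=31<=B[j]=33 take 31 → i++
[i=7,j=4] A[i]=32<=B[j]=33 take 32 → i++
[i=8,j=4] A[i]=35>B[j]=33 take 33 → j++
[i=8,j=5] A[i]=35<=B[j]=35 take 35 → i++
[i=9,j=5] A[i]=37>B[j]=35 take 35 → j++
[i=9,j=6] A[i]=37<=B[j]=37 take 37 → i++
[i=10,j=6] A done, take B[j]=37 → j++

[1, 6, 10, 12, 15, 19, 22, 25, 26, 29, 31, 32, 33, 35, 35, 37, 37]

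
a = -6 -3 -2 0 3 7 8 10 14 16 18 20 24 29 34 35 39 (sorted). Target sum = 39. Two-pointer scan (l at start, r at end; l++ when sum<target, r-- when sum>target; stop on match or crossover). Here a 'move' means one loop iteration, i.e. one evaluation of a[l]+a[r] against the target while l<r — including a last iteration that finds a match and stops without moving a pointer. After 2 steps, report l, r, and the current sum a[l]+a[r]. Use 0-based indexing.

[0,16] -6+39=33 <39 → l++
[1,16] -3+39=36 <39 → l++

l=2, r=16, sum=37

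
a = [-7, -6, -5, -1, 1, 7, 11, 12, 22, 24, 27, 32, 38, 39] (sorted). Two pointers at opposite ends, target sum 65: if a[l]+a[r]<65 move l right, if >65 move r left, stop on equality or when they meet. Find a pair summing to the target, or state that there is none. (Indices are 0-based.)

(27, 38)

[0,13] -7+39=32 <65 → l++
[1,13] -6+39=33 <65 → l++
[2,13] -5+39=34 <65 → l++
[3,13] -1+39=38 <65 → l++
[4,13] 1+39=40 <65 → l++
[5,13] 7+39=46 <65 → l++
[6,13] 11+39=50 <65 → l++
[7,13] 12+39=51 <65 → l++
[8,13] 22+39=61 <65 → l++
[9,13] 24+39=63 <65 → l++
[10,13] 27+39=66 >65 → r--
[10,12] 27+38=65 → found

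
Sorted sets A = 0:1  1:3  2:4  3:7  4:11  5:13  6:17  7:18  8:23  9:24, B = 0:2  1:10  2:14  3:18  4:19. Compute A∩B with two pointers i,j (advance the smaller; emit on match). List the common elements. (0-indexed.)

[i=0,j=0] 1<2 → i++
[i=1,j=0] 3>2 → j++
[i=1,j=1] 3<10 → i++
[i=2,j=1] 4<10 → i++
[i=3,j=1] 7<10 → i++
[i=4,j=1] 11>10 → j++
[i=4,j=2] 11<14 → i++
[i=5,j=2] 13<14 → i++
[i=6,j=2] 17>14 → j++
[i=6,j=3] 17<18 → i++
[i=7,j=3] 18==18 emit → i++,j++
[i=8,j=4] 23>19 → j++

intersection = [18]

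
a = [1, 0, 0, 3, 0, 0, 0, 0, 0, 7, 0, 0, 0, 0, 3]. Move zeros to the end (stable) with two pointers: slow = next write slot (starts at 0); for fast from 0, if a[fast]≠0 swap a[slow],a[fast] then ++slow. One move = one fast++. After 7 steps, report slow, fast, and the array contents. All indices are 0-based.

slow=0 fast=0: a[fast]=1≠0 swap→a[0]=1, slow++,fast++
slow=1 fast=1: a[fast]=0, fast++
slow=1 fast=2: a[fast]=0, fast++
slow=1 fast=3: a[fast]=3≠0 swap→a[1]=3, slow++,fast++
slow=2 fast=4: a[fast]=0, fast++
slow=2 fast=5: a[fast]=0, fast++
slow=2 fast=6: a[fast]=0, fast++

slow=2, fast=7, a=[1, 3, 0, 0, 0, 0, 0, 0, 0, 7, 0, 0, 0, 0, 3]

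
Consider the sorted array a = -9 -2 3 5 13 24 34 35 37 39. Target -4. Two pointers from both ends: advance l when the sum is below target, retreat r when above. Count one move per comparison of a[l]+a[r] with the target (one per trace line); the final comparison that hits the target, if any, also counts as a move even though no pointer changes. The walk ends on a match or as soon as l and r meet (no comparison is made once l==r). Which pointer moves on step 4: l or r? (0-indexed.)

r

l=0 r=9: -9+39=30 >-4, r--
l=0 r=8: -9+37=28 >-4, r--
l=0 r=7: -9+35=26 >-4, r--
l=0 r=6: -9+34=25 >-4, r--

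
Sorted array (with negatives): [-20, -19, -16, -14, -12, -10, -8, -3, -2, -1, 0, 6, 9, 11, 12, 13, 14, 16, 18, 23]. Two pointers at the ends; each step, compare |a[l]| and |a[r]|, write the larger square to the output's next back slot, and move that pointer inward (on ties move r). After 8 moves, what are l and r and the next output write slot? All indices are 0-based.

[0,19] |-20|<=|23| out[19]=529 → r--
[0,18] |-20|>|18| out[18]=400 → l++
[1,18] |-19|>|18| out[17]=361 → l++
[2,18] |-16|<=|18| out[16]=324 → r--
[2,17] |-16|<=|16| out[15]=256 → r--
[2,16] |-16|>|14| out[14]=256 → l++
[3,16] |-14|<=|14| out[13]=196 → r--
[3,15] |-14|>|13| out[12]=196 → l++

l=4, r=15, next write slot=11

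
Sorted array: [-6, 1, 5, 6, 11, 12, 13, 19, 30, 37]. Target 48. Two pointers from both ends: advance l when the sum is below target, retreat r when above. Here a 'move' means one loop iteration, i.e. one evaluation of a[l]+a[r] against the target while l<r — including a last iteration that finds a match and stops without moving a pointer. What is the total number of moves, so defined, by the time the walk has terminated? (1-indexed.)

5 moves

l=1 r=10: -6+37=31 <48, l++
l=2 r=10: 1+37=38 <48, l++
l=3 r=10: 5+37=42 <48, l++
l=4 r=10: 6+37=43 <48, l++
l=5 r=10: 11+37=48, found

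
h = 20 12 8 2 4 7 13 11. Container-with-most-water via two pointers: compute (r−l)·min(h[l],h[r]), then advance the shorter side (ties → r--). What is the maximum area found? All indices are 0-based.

max area = 78

l=0 r=7: min(20,11)*7=77 best=77 *, r--
l=0 r=6: min(20,13)*6=78 best=78 *, r--
l=0 r=5: min(20,7)*5=35 best=78, r--
l=0 r=4: min(20,4)*4=16 best=78, r--
l=0 r=3: min(20,2)*3=6 best=78, r--
l=0 r=2: min(20,8)*2=16 best=78, r--
l=0 r=1: min(20,12)*1=12 best=78, r--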